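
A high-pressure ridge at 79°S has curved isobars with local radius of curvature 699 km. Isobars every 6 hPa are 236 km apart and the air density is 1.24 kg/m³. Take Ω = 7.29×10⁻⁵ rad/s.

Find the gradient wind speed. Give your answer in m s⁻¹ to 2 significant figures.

Coriolis parameter at 79°S:
f = 2Ω sin φ = 2 × 7.29×10⁻⁵ × sin 79° = 1.43×10⁻⁴ s⁻¹
Pressure gradient: |∂P/∂n| = 600 Pa / 236000 m = 2.54×10⁻³ Pa/m
Geostrophic speed: V_g = |∂P/∂n|/(fρ) = 2.54×10⁻³/(1.43×10⁻⁴ × 1.24) = 14.3 m/s
Around a high, pressure-gradient force acts outward with centrifugal, so Coriolis balances both:
fV = (1/ρ)|∂P/∂n| + V²/R  →  V² − fR·V + fR·V_g = 0
With fR = 1.43×10⁻⁴ × 699×10³ m = 100 m/s:
V = [fR − √((fR)² − 4 fR V_g)]/2 = [100 − √(100² − 4×100×14.3)]/2 = 17.3 m/s
Supergeostrophic (V > V_g = 14.3 m/s), as expected around a high.

17 m s⁻¹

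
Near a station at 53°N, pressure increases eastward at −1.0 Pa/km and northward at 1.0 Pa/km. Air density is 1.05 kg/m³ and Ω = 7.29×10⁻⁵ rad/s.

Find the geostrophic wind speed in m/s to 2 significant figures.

Coriolis parameter at 53°N:
f = 2Ω sin φ = 2 × 7.29×10⁻⁵ × sin 53° = 1.16×10⁻⁴ s⁻¹
Component geostrophic relations (x east, y north):
u_g = −(1/(fρ)) ∂P/∂y,  v_g = (1/(fρ)) ∂P/∂x
u_g = −(1.0×10⁻³)/(1.16×10⁻⁴ × 1.05) = −8.18 m/s;  v_g = (−1.0×10⁻³)/(1.16×10⁻⁴ × 1.05) = −8.18 m/s
|V_g| = √(u_g² + v_g²) = 11.6 m/s

12 m/s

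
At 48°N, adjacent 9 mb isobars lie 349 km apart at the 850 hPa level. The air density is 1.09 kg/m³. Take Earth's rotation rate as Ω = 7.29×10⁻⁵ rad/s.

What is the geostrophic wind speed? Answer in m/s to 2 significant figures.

Coriolis parameter at 48°N:
f = 2Ω sin φ = 2 × 7.29×10⁻⁵ × sin 48° = 1.08×10⁻⁴ s⁻¹
Pressure gradient: |∂P/∂n| = 900 Pa / 349000 m = 2.58×10⁻³ Pa/m
Geostrophic balance (pressure-gradient force = Coriolis force):
V_g = (1/(fρ)) |∂P/∂n| = 2.58×10⁻³ / (1.08×10⁻⁴ × 1.09) = 21.8 m/s

22 m/s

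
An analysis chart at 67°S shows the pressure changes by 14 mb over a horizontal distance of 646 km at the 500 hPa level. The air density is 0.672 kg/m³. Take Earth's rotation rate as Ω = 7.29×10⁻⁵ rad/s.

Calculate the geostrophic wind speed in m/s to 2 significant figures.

Coriolis parameter at 67°S:
f = 2Ω sin φ = 2 × 7.29×10⁻⁵ × sin 67° = 1.34×10⁻⁴ s⁻¹
Pressure gradient: |∂P/∂n| = 1400 Pa / 646000 m = 2.17×10⁻³ Pa/m
Geostrophic balance (pressure-gradient force = Coriolis force):
V_g = (1/(fρ)) |∂P/∂n| = 2.17×10⁻³ / (1.34×10⁻⁴ × 0.672) = 24.0 m/s

24 m/s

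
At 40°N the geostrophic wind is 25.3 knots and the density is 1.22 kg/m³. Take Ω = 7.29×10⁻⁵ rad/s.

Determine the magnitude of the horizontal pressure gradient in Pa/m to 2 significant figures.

Coriolis parameter at 40°N:
f = 2Ω sin φ = 2 × 7.29×10⁻⁵ × sin 40° = 9.37×10⁻⁵ s⁻¹
Wind speed in SI: 25.3 knots = 13.0 m/s
Geostrophic balance rearranged: |∂P/∂n| = f ρ V_g
|∂P/∂n| = 9.37×10⁻⁵ × 1.22 × 13.0 = 1.49×10⁻³ Pa/m

1.5×10⁻³ Pa/m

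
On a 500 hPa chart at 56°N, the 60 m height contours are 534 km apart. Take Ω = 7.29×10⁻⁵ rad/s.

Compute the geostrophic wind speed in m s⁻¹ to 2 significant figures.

Coriolis parameter at 56°N:
f = 2Ω sin φ = 2 × 7.29×10⁻⁵ × sin 56° = 1.21×10⁻⁴ s⁻¹
Height gradient: |∂Z/∂n| = 60 m / 534000 m = 1.12×10⁻⁴
On a pressure surface, geostrophic balance gives V_g = (g/f)|∂Z/∂n|:
V_g = 9.81 × 1.12×10⁻⁴ / 1.21×10⁻⁴ = 9.12 m/s

9.1 m s⁻¹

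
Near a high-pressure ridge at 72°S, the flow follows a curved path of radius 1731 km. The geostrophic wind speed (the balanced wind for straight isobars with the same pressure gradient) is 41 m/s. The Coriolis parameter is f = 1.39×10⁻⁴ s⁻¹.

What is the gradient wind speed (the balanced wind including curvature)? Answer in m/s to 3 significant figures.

52.4 m/s

Around a high, pressure-gradient force acts outward with centrifugal, so Coriolis balances both:
fV = (1/ρ)|∂P/∂n| + V²/R  →  V² − fR·V + fR·V_g = 0
With fR = 1.39×10⁻⁴ × 1731×10³ m = 241 m/s:
V = [fR − √((fR)² − 4 fR V_g)]/2 = [241 − √(241² − 4×241×41)]/2 = 52.4 m/s
Supergeostrophic (V > V_g = 41 m/s), as expected around a high.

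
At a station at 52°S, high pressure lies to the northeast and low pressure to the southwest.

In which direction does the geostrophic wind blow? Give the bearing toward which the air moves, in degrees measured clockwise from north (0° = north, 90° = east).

The pressure-gradient force points toward the southwest (bearing 225°).
Geostrophic balance: in the Southern Hemisphere the Coriolis force deflects motion to the left, so the geostrophic wind blows 90° to the left of the pressure-gradient force (low pressure on the right).
Rotating 225° by 90° counterclockwise gives 135° — the wind blows toward the southeast.

135°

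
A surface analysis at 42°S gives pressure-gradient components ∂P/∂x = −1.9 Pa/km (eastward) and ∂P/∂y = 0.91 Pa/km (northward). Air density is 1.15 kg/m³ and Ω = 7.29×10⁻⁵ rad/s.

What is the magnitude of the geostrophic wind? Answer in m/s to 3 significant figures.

Coriolis parameter at 42°S:
f = 2Ω sin φ = 2 × 7.29×10⁻⁵ × sin 42° = 9.76×10⁻⁵ s⁻¹
In the Southern Hemisphere f is negative: f = −9.76×10⁻⁵ s⁻¹.
Component geostrophic relations (x east, y north):
u_g = −(1/(fρ)) ∂P/∂y,  v_g = (1/(fρ)) ∂P/∂x
u_g = −(0.91×10⁻³)/(−9.76×10⁻⁵ × 1.15) = 8.11 m/s;  v_g = (−1.9×10⁻³)/(−9.76×10⁻⁵ × 1.15) = 16.9 m/s
|V_g| = √(u_g² + v_g²) = 18.8 m/s

18.8 m/s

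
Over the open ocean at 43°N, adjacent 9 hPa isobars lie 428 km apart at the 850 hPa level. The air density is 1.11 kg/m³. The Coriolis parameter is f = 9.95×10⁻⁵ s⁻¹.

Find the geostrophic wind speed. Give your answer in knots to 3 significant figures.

37.0 knots

Pressure gradient: |∂P/∂n| = 900 Pa / 428000 m = 2.10×10⁻³ Pa/m
Geostrophic balance (pressure-gradient force = Coriolis force):
V_g = (1/(fρ)) |∂P/∂n| = 2.10×10⁻³ / (9.95×10⁻⁵ × 1.11) = 19.0 m/s
Converting: 19.0 m/s × 1.944 = 37.0 knots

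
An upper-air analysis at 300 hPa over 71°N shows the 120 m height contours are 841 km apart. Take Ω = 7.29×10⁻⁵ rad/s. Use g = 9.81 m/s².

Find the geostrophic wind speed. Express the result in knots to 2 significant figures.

20 knots

Coriolis parameter at 71°N:
f = 2Ω sin φ = 2 × 7.29×10⁻⁵ × sin 71° = 1.38×10⁻⁴ s⁻¹
Height gradient: |∂Z/∂n| = 120 m / 841000 m = 1.43×10⁻⁴
On a pressure surface, geostrophic balance gives V_g = (g/f)|∂Z/∂n|:
V_g = 9.81 × 1.43×10⁻⁴ / 1.38×10⁻⁴ = 10.2 m/s
Converting: 10.2 m/s × 1.944 = 20 knots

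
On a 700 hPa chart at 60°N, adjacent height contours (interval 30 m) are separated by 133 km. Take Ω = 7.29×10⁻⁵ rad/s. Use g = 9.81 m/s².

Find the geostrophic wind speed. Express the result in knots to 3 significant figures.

Coriolis parameter at 60°N:
f = 2Ω sin φ = 2 × 7.29×10⁻⁵ × sin 60° = 1.26×10⁻⁴ s⁻¹
Height gradient: |∂Z/∂n| = 30 m / 133000 m = 2.26×10⁻⁴
On a pressure surface, geostrophic balance gives V_g = (g/f)|∂Z/∂n|:
V_g = 9.81 × 2.26×10⁻⁴ / 1.26×10⁻⁴ = 17.5 m/s
Converting: 17.5 m/s × 1.944 = 34.1 knots

34.1 knots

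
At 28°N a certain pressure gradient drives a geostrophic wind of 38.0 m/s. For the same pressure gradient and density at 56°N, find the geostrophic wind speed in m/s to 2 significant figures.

With the same pressure gradient and density, V_g ∝ 1/f ∝ 1/sin φ.
V₂ = V₁ · sin φ₁ / sin φ₂ = 38.0 × sin 28° / sin 56°
V₂ = 38.0 × 0.4695/0.8290 = 22 m/s

22 m/s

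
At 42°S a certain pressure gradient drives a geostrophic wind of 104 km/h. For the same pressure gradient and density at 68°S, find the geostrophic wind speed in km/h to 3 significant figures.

With the same pressure gradient and density, V_g ∝ 1/f ∝ 1/sin φ.
V₂ = V₁ · sin φ₁ / sin φ₂ = 104 × sin 42° / sin 68°
V₂ = 104 × 0.6691/0.9272 = 75.1 km/h

75.1 km/h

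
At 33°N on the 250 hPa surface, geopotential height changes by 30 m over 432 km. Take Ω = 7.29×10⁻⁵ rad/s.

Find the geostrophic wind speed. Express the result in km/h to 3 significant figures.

30.9 km/h

Coriolis parameter at 33°N:
f = 2Ω sin φ = 2 × 7.29×10⁻⁵ × sin 33° = 7.94×10⁻⁵ s⁻¹
Height gradient: |∂Z/∂n| = 30 m / 432000 m = 6.94×10⁻⁵
On a pressure surface, geostrophic balance gives V_g = (g/f)|∂Z/∂n|:
V_g = 9.81 × 6.94×10⁻⁵ / 7.94×10⁻⁵ = 8.58 m/s
Converting: 8.58 m/s × 3.6 = 30.9 km/h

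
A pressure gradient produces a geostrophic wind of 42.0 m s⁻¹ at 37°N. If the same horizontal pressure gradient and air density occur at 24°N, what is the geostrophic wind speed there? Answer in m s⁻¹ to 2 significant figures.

With the same pressure gradient and density, V_g ∝ 1/f ∝ 1/sin φ.
V₂ = V₁ · sin φ₁ / sin φ₂ = 42.0 × sin 37° / sin 24°
V₂ = 42.0 × 0.6018/0.4067 = 62 m s⁻¹

62 m s⁻¹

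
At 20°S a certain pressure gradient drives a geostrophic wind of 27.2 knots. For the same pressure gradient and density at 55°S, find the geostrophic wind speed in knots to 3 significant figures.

With the same pressure gradient and density, V_g ∝ 1/f ∝ 1/sin φ.
V₂ = V₁ · sin φ₁ / sin φ₂ = 27.2 × sin 20° / sin 55°
V₂ = 27.2 × 0.3420/0.8192 = 11.4 knots

11.4 knots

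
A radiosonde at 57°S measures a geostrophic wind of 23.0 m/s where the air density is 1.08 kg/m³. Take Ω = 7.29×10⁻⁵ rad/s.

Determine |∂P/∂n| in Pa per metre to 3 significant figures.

Coriolis parameter at 57°S:
f = 2Ω sin φ = 2 × 7.29×10⁻⁵ × sin 57° = 1.22×10⁻⁴ s⁻¹
Geostrophic balance rearranged: |∂P/∂n| = f ρ V_g
|∂P/∂n| = 1.22×10⁻⁴ × 1.08 × 23.0 = 3.04×10⁻³ Pa/m

3.04×10⁻³ Pa/m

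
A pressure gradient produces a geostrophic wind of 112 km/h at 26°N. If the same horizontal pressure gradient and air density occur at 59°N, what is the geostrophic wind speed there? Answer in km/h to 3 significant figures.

57.3 km/h

With the same pressure gradient and density, V_g ∝ 1/f ∝ 1/sin φ.
V₂ = V₁ · sin φ₁ / sin φ₂ = 112 × sin 26° / sin 59°
V₂ = 112 × 0.4384/0.8572 = 57.3 km/h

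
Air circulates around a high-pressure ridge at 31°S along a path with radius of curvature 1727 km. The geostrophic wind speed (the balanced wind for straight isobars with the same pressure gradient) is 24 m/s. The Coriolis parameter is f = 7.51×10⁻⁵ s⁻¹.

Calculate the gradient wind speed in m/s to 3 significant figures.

31.8 m/s

Around a high, pressure-gradient force acts outward with centrifugal, so Coriolis balances both:
fV = (1/ρ)|∂P/∂n| + V²/R  →  V² − fR·V + fR·V_g = 0
With fR = 7.51×10⁻⁵ × 1727×10³ m = 130 m/s:
V = [fR − √((fR)² − 4 fR V_g)]/2 = [130 − √(130² − 4×130×24)]/2 = 31.8 m/s
Supergeostrophic (V > V_g = 24 m/s), as expected around a high.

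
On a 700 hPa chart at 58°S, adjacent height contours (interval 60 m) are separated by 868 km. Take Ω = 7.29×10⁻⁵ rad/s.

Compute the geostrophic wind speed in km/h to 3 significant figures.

Coriolis parameter at 58°S:
f = 2Ω sin φ = 2 × 7.29×10⁻⁵ × sin 58° = 1.24×10⁻⁴ s⁻¹
Height gradient: |∂Z/∂n| = 60 m / 868000 m = 6.91×10⁻⁵
On a pressure surface, geostrophic balance gives V_g = (g/f)|∂Z/∂n|:
V_g = 9.81 × 6.91×10⁻⁵ / 1.24×10⁻⁴ = 5.48 m/s
Converting: 5.48 m/s × 3.6 = 19.7 km/h

19.7 km/h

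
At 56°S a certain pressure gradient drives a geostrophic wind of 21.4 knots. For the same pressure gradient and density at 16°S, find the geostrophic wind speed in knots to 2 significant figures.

With the same pressure gradient and density, V_g ∝ 1/f ∝ 1/sin φ.
V₂ = V₁ · sin φ₁ / sin φ₂ = 21.4 × sin 56° / sin 16°
V₂ = 21.4 × 0.8290/0.2756 = 64 knots

64 knots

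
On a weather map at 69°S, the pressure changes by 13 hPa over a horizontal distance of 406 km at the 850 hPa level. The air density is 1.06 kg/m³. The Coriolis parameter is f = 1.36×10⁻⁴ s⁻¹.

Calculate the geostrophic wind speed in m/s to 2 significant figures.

22 m/s

Pressure gradient: |∂P/∂n| = 1300 Pa / 406000 m = 3.20×10⁻³ Pa/m
Geostrophic balance (pressure-gradient force = Coriolis force):
V_g = (1/(fρ)) |∂P/∂n| = 3.20×10⁻³ / (1.36×10⁻⁴ × 1.06) = 22.2 m/s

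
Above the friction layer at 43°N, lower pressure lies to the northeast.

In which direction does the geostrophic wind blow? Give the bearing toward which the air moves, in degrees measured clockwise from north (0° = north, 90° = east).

The pressure-gradient force points toward the northeast (bearing 045°).
Geostrophic balance: in the Northern Hemisphere the Coriolis force deflects motion to the right, so the geostrophic wind blows 90° to the right of the pressure-gradient force (low pressure on the left).
Rotating 045° by 90° clockwise gives 135° — the wind blows toward the southeast.

135°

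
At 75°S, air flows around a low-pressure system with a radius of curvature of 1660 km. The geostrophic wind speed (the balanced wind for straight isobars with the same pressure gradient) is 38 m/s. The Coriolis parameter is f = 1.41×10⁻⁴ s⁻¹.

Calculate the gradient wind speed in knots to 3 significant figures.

Around a low, centrifugal force acts outward with Coriolis, so pressure-gradient force balances both:
(1/ρ)|∂P/∂n| = fV + V²/R  →  V² + fR·V − fR·V_g = 0
With fR = 1.41×10⁻⁴ × 1660×10³ m = 234 m/s:
V = [−fR + √((fR)² + 4 fR V_g)]/2 = [−234 + √(234² + 4×234×38)]/2 = 33.3 m/s
Subgeostrophic (V < V_g = 38 m/s), as expected around a low.
Converting: 33.3 m/s × 1.944 = 64.7 knots

64.7 knots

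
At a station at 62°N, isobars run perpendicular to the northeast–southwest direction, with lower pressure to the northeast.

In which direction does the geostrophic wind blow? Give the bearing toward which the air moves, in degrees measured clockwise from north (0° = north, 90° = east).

135°

The pressure-gradient force points toward the northeast (bearing 045°).
Geostrophic balance: in the Northern Hemisphere the Coriolis force deflects motion to the right, so the geostrophic wind blows 90° to the right of the pressure-gradient force (low pressure on the left).
Rotating 045° by 90° clockwise gives 135° — the wind blows toward the southeast.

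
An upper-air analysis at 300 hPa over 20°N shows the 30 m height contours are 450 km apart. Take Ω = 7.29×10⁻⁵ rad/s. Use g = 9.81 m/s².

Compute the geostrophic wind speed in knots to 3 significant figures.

25.5 knots

Coriolis parameter at 20°N:
f = 2Ω sin φ = 2 × 7.29×10⁻⁵ × sin 20° = 4.99×10⁻⁵ s⁻¹
Height gradient: |∂Z/∂n| = 30 m / 450000 m = 6.67×10⁻⁵
On a pressure surface, geostrophic balance gives V_g = (g/f)|∂Z/∂n|:
V_g = 9.81 × 6.67×10⁻⁵ / 4.99×10⁻⁵ = 13.1 m/s
Converting: 13.1 m/s × 1.944 = 25.5 knots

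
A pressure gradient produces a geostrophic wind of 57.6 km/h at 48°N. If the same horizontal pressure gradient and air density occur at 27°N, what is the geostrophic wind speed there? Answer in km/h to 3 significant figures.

With the same pressure gradient and density, V_g ∝ 1/f ∝ 1/sin φ.
V₂ = V₁ · sin φ₁ / sin φ₂ = 57.6 × sin 48° / sin 27°
V₂ = 57.6 × 0.7431/0.4540 = 94.3 km/h

94.3 km/h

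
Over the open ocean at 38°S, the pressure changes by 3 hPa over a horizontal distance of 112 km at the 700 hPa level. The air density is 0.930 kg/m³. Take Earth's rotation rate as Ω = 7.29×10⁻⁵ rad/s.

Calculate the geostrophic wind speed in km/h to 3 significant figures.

Coriolis parameter at 38°S:
f = 2Ω sin φ = 2 × 7.29×10⁻⁵ × sin 38° = 8.98×10⁻⁵ s⁻¹
Pressure gradient: |∂P/∂n| = 300 Pa / 112000 m = 2.68×10⁻³ Pa/m
Geostrophic balance (pressure-gradient force = Coriolis force):
V_g = (1/(fρ)) |∂P/∂n| = 2.68×10⁻³ / (8.98×10⁻⁵ × 0.930) = 32.1 m/s
Converting: 32.1 m/s × 3.6 = 116 km/h

116 km/h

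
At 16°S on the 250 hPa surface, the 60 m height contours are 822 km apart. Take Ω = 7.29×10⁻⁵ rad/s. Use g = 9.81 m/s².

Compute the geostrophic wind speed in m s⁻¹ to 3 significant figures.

Coriolis parameter at 16°S:
f = 2Ω sin φ = 2 × 7.29×10⁻⁵ × sin 16° = 4.02×10⁻⁵ s⁻¹
Height gradient: |∂Z/∂n| = 60 m / 822000 m = 7.30×10⁻⁵
On a pressure surface, geostrophic balance gives V_g = (g/f)|∂Z/∂n|:
V_g = 9.81 × 7.30×10⁻⁵ / 4.02×10⁻⁵ = 17.8 m/s

17.8 m s⁻¹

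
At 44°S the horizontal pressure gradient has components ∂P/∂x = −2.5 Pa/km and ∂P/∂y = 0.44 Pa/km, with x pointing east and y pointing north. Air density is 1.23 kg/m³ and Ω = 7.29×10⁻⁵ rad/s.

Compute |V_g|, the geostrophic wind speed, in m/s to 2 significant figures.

Coriolis parameter at 44°S:
f = 2Ω sin φ = 2 × 7.29×10⁻⁵ × sin 44° = 1.01×10⁻⁴ s⁻¹
In the Southern Hemisphere f is negative: f = −1.01×10⁻⁴ s⁻¹.
Component geostrophic relations (x east, y north):
u_g = −(1/(fρ)) ∂P/∂y,  v_g = (1/(fρ)) ∂P/∂x
u_g = −(0.44×10⁻³)/(−1.01×10⁻⁴ × 1.23) = 3.53 m/s;  v_g = (−2.5×10⁻³)/(−1.01×10⁻⁴ × 1.23) = 20.1 m/s
|V_g| = √(u_g² + v_g²) = 20.4 m/s

20 m/s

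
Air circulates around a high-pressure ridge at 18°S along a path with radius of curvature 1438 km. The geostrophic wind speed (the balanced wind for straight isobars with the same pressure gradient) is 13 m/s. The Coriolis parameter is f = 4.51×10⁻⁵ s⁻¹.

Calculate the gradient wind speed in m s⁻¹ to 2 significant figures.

18 m s⁻¹

Around a high, pressure-gradient force acts outward with centrifugal, so Coriolis balances both:
fV = (1/ρ)|∂P/∂n| + V²/R  →  V² − fR·V + fR·V_g = 0
With fR = 4.51×10⁻⁵ × 1438×10³ m = 64.9 m/s:
V = [fR − √((fR)² − 4 fR V_g)]/2 = [64.9 − √(64.9² − 4×64.9×13)]/2 = 18 m/s
Supergeostrophic (V > V_g = 13 m/s), as expected around a high.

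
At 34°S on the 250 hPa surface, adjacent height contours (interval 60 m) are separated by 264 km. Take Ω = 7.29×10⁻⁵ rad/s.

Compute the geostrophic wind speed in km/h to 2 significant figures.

98 km/h

Coriolis parameter at 34°S:
f = 2Ω sin φ = 2 × 7.29×10⁻⁵ × sin 34° = 8.15×10⁻⁵ s⁻¹
Height gradient: |∂Z/∂n| = 60 m / 264000 m = 2.27×10⁻⁴
On a pressure surface, geostrophic balance gives V_g = (g/f)|∂Z/∂n|:
V_g = 9.81 × 2.27×10⁻⁴ / 8.15×10⁻⁵ = 27.3 m/s
Converting: 27.3 m/s × 3.6 = 98 km/h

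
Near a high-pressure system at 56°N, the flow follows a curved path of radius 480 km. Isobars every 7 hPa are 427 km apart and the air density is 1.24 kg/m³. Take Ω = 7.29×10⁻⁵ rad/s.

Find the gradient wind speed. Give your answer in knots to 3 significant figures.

28.4 knots

Coriolis parameter at 56°N:
f = 2Ω sin φ = 2 × 7.29×10⁻⁵ × sin 56° = 1.21×10⁻⁴ s⁻¹
Pressure gradient: |∂P/∂n| = 700 Pa / 427000 m = 1.64×10⁻³ Pa/m
Geostrophic speed: V_g = |∂P/∂n|/(fρ) = 1.64×10⁻³/(1.21×10⁻⁴ × 1.24) = 10.9 m/s
Around a high, pressure-gradient force acts outward with centrifugal, so Coriolis balances both:
fV = (1/ρ)|∂P/∂n| + V²/R  →  V² − fR·V + fR·V_g = 0
With fR = 1.21×10⁻⁴ × 480×10³ m = 58.0 m/s:
V = [fR − √((fR)² − 4 fR V_g)]/2 = [58.0 − √(58.0² − 4×58.0×10.9)]/2 = 14.6 m/s
Supergeostrophic (V > V_g = 10.9 m/s), as expected around a high.
Converting: 14.6 m/s × 1.944 = 28.4 knots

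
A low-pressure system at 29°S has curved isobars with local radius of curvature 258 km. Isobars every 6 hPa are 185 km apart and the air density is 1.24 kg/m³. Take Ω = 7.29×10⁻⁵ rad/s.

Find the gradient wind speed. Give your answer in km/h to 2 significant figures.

Coriolis parameter at 29°S:
f = 2Ω sin φ = 2 × 7.29×10⁻⁵ × sin 29° = 7.07×10⁻⁵ s⁻¹
Pressure gradient: |∂P/∂n| = 600 Pa / 185000 m = 3.24×10⁻³ Pa/m
Geostrophic speed: V_g = |∂P/∂n|/(fρ) = 3.24×10⁻³/(7.07×10⁻⁵ × 1.24) = 37.0 m/s
Around a low, centrifugal force acts outward with Coriolis, so pressure-gradient force balances both:
(1/ρ)|∂P/∂n| = fV + V²/R  →  V² + fR·V − fR·V_g = 0
With fR = 7.07×10⁻⁵ × 258×10³ m = 18.2 m/s:
V = [−fR + √((fR)² + 4 fR V_g)]/2 = [−18.2 + √(18.2² + 4×18.2×37)]/2 = 18.4 m/s
Subgeostrophic (V < V_g = 37 m/s), as expected around a low.
Converting: 18.4 m/s × 3.6 = 66 km/h

66 km/h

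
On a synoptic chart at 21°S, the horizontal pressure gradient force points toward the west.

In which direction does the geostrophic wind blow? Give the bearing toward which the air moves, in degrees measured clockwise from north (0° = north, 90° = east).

The pressure-gradient force points toward the west (bearing 270°).
Geostrophic balance: in the Southern Hemisphere the Coriolis force deflects motion to the left, so the geostrophic wind blows 90° to the left of the pressure-gradient force (low pressure on the right).
Rotating 270° by 90° counterclockwise gives 180° — the wind blows toward the south.

180°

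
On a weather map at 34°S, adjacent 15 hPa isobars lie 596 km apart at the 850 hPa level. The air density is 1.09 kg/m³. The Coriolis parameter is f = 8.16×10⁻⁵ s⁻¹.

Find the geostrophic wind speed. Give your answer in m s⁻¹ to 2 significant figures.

Pressure gradient: |∂P/∂n| = 1500 Pa / 596000 m = 2.52×10⁻³ Pa/m
Geostrophic balance (pressure-gradient force = Coriolis force):
V_g = (1/(fρ)) |∂P/∂n| = 2.52×10⁻³ / (8.16×10⁻⁵ × 1.09) = 28.3 m/s

28 m s⁻¹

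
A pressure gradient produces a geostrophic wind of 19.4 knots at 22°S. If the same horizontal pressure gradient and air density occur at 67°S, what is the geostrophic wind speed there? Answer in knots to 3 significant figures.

7.89 knots

With the same pressure gradient and density, V_g ∝ 1/f ∝ 1/sin φ.
V₂ = V₁ · sin φ₁ / sin φ₂ = 19.4 × sin 22° / sin 67°
V₂ = 19.4 × 0.3746/0.9205 = 7.89 knots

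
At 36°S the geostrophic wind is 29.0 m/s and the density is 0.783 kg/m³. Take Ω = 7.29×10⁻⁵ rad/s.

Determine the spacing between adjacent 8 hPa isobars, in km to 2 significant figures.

Coriolis parameter at 36°S:
f = 2Ω sin φ = 2 × 7.29×10⁻⁵ × sin 36° = 8.57×10⁻⁵ s⁻¹
Geostrophic balance rearranged: |∂P/∂n| = f ρ V_g
|∂P/∂n| = 8.57×10⁻⁵ × 0.783 × 29.0 = 1.95×10⁻³ Pa/m
Isobar spacing: Δn = ΔP/|∂P/∂n| = 800 Pa / 1.95×10⁻³ Pa/m = 411106 m ≈ 410 km

410 km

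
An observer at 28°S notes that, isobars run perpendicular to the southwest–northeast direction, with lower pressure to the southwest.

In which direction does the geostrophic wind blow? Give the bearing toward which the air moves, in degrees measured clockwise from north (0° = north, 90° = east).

The pressure-gradient force points toward the southwest (bearing 225°).
Geostrophic balance: in the Southern Hemisphere the Coriolis force deflects motion to the left, so the geostrophic wind blows 90° to the left of the pressure-gradient force (low pressure on the right).
Rotating 225° by 90° counterclockwise gives 135° — the wind blows toward the southeast.

135°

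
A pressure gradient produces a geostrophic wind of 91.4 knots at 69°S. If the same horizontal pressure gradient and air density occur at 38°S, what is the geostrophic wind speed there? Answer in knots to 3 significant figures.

With the same pressure gradient and density, V_g ∝ 1/f ∝ 1/sin φ.
V₂ = V₁ · sin φ₁ / sin φ₂ = 91.4 × sin 69° / sin 38°
V₂ = 91.4 × 0.9336/0.6157 = 139 knots

139 knots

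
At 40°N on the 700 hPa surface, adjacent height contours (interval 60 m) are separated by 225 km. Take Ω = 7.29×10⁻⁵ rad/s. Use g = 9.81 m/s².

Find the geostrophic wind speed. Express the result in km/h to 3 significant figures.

100 km/h

Coriolis parameter at 40°N:
f = 2Ω sin φ = 2 × 7.29×10⁻⁵ × sin 40° = 9.37×10⁻⁵ s⁻¹
Height gradient: |∂Z/∂n| = 60 m / 225000 m = 2.67×10⁻⁴
On a pressure surface, geostrophic balance gives V_g = (g/f)|∂Z/∂n|:
V_g = 9.81 × 2.67×10⁻⁴ / 9.37×10⁻⁵ = 27.9 m/s
Converting: 27.9 m/s × 3.6 = 100 km/h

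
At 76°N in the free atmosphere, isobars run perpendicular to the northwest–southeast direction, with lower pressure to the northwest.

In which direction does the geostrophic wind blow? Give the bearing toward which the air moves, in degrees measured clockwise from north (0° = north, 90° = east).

045°

The pressure-gradient force points toward the northwest (bearing 315°).
Geostrophic balance: in the Northern Hemisphere the Coriolis force deflects motion to the right, so the geostrophic wind blows 90° to the right of the pressure-gradient force (low pressure on the left).
Rotating 315° by 90° clockwise gives 045° — the wind blows toward the northeast.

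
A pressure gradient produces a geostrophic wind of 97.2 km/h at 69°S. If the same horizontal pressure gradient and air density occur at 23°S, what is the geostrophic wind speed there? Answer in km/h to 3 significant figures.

232 km/h

With the same pressure gradient and density, V_g ∝ 1/f ∝ 1/sin φ.
V₂ = V₁ · sin φ₁ / sin φ₂ = 97.2 × sin 69° / sin 23°
V₂ = 97.2 × 0.9336/0.3907 = 232 km/h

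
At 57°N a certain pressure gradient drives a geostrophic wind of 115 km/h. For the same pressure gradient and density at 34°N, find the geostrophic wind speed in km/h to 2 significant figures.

With the same pressure gradient and density, V_g ∝ 1/f ∝ 1/sin φ.
V₂ = V₁ · sin φ₁ / sin φ₂ = 115 × sin 57° / sin 34°
V₂ = 115 × 0.8387/0.5592 = 170 km/h

170 km/h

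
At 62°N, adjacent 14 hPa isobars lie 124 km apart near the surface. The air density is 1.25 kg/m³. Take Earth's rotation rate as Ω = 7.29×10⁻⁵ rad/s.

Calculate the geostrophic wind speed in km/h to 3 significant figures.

Coriolis parameter at 62°N:
f = 2Ω sin φ = 2 × 7.29×10⁻⁵ × sin 62° = 1.29×10⁻⁴ s⁻¹
Pressure gradient: |∂P/∂n| = 1400 Pa / 124000 m = 1.13×10⁻² Pa/m
Geostrophic balance (pressure-gradient force = Coriolis force):
V_g = (1/(fρ)) |∂P/∂n| = 1.13×10⁻² / (1.29×10⁻⁴ × 1.25) = 70.2 m/s
Converting: 70.2 m/s × 3.6 = 253 km/h

253 km/h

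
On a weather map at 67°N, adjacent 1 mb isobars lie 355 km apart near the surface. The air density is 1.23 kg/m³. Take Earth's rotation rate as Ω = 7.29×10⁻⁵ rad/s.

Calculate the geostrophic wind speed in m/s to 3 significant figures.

Coriolis parameter at 67°N:
f = 2Ω sin φ = 2 × 7.29×10⁻⁵ × sin 67° = 1.34×10⁻⁴ s⁻¹
Pressure gradient: |∂P/∂n| = 100 Pa / 355000 m = 2.82×10⁻⁴ Pa/m
Geostrophic balance (pressure-gradient force = Coriolis force):
V_g = (1/(fρ)) |∂P/∂n| = 2.82×10⁻⁴ / (1.34×10⁻⁴ × 1.23) = 1.71 m/s

1.71 m/s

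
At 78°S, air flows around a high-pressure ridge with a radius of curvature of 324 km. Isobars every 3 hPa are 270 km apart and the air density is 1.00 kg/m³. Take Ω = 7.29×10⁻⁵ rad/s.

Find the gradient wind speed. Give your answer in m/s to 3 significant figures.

9.92 m/s

Coriolis parameter at 78°S:
f = 2Ω sin φ = 2 × 7.29×10⁻⁵ × sin 78° = 1.43×10⁻⁴ s⁻¹
Pressure gradient: |∂P/∂n| = 300 Pa / 270000 m = 1.11×10⁻³ Pa/m
Geostrophic speed: V_g = |∂P/∂n|/(fρ) = 1.11×10⁻³/(1.43×10⁻⁴ × 1.00) = 7.79 m/s
Around a high, pressure-gradient force acts outward with centrifugal, so Coriolis balances both:
fV = (1/ρ)|∂P/∂n| + V²/R  →  V² − fR·V + fR·V_g = 0
With fR = 1.43×10⁻⁴ × 324×10³ m = 46.2 m/s:
V = [fR − √((fR)² − 4 fR V_g)]/2 = [46.2 − √(46.2² − 4×46.2×7.79)]/2 = 9.92 m/s
Supergeostrophic (V > V_g = 7.79 m/s), as expected around a high.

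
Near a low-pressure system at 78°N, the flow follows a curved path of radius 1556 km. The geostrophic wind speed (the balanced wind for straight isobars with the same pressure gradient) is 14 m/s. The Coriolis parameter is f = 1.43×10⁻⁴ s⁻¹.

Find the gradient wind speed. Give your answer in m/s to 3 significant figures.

13.2 m/s

Around a low, centrifugal force acts outward with Coriolis, so pressure-gradient force balances both:
(1/ρ)|∂P/∂n| = fV + V²/R  →  V² + fR·V − fR·V_g = 0
With fR = 1.43×10⁻⁴ × 1556×10³ m = 223 m/s:
V = [−fR + √((fR)² + 4 fR V_g)]/2 = [−223 + √(223² + 4×223×14)]/2 = 13.2 m/s
Subgeostrophic (V < V_g = 14 m/s), as expected around a low.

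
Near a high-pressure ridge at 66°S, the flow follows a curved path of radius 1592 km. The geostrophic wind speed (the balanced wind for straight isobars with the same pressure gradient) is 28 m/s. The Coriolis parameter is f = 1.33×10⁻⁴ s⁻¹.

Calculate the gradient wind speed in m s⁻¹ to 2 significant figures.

33 m s⁻¹

Around a high, pressure-gradient force acts outward with centrifugal, so Coriolis balances both:
fV = (1/ρ)|∂P/∂n| + V²/R  →  V² − fR·V + fR·V_g = 0
With fR = 1.33×10⁻⁴ × 1592×10³ m = 212 m/s:
V = [fR − √((fR)² − 4 fR V_g)]/2 = [212 − √(212² − 4×212×28)]/2 = 33.2 m/s
Supergeostrophic (V > V_g = 28 m/s), as expected around a high.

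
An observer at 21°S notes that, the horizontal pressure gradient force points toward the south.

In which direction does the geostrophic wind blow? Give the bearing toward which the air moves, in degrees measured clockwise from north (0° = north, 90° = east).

The pressure-gradient force points toward the south (bearing 180°).
Geostrophic balance: in the Southern Hemisphere the Coriolis force deflects motion to the left, so the geostrophic wind blows 90° to the left of the pressure-gradient force (low pressure on the right).
Rotating 180° by 90° counterclockwise gives 090° — the wind blows toward the east.

090°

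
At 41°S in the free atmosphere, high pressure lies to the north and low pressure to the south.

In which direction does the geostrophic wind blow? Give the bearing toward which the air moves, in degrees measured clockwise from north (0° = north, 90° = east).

The pressure-gradient force points toward the south (bearing 180°).
Geostrophic balance: in the Southern Hemisphere the Coriolis force deflects motion to the left, so the geostrophic wind blows 90° to the left of the pressure-gradient force (low pressure on the right).
Rotating 180° by 90° counterclockwise gives 090° — the wind blows toward the east.

090°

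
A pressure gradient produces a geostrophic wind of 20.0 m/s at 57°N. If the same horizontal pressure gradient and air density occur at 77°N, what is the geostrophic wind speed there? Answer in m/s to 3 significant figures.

With the same pressure gradient and density, V_g ∝ 1/f ∝ 1/sin φ.
V₂ = V₁ · sin φ₁ / sin φ₂ = 20.0 × sin 57° / sin 77°
V₂ = 20.0 × 0.8387/0.9744 = 17.2 m/s

17.2 m/s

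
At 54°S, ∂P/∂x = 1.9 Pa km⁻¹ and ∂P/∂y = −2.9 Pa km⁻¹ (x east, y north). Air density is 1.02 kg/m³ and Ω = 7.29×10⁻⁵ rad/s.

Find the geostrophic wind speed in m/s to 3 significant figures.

28.8 m/s

Coriolis parameter at 54°S:
f = 2Ω sin φ = 2 × 7.29×10⁻⁵ × sin 54° = 1.18×10⁻⁴ s⁻¹
In the Southern Hemisphere f is negative: f = −1.18×10⁻⁴ s⁻¹.
Component geostrophic relations (x east, y north):
u_g = −(1/(fρ)) ∂P/∂y,  v_g = (1/(fρ)) ∂P/∂x
u_g = −(−2.9×10⁻³)/(−1.18×10⁻⁴ × 1.02) = −24.1 m/s;  v_g = (1.9×10⁻³)/(−1.18×10⁻⁴ × 1.02) = −15.8 m/s
|V_g| = √(u_g² + v_g²) = 28.8 m/s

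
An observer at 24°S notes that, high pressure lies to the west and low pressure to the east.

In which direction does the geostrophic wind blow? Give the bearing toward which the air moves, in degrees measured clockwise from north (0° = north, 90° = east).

000°

The pressure-gradient force points toward the east (bearing 090°).
Geostrophic balance: in the Southern Hemisphere the Coriolis force deflects motion to the left, so the geostrophic wind blows 90° to the left of the pressure-gradient force (low pressure on the right).
Rotating 090° by 90° counterclockwise gives 000° — the wind blows toward the north.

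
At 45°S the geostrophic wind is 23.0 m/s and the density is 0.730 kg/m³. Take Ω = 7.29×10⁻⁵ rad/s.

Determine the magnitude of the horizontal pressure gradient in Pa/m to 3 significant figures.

1.73×10⁻³ Pa/m

Coriolis parameter at 45°S:
f = 2Ω sin φ = 2 × 7.29×10⁻⁵ × sin 45° = 1.03×10⁻⁴ s⁻¹
Geostrophic balance rearranged: |∂P/∂n| = f ρ V_g
|∂P/∂n| = 1.03×10⁻⁴ × 0.730 × 23.0 = 1.73×10⁻³ Pa/m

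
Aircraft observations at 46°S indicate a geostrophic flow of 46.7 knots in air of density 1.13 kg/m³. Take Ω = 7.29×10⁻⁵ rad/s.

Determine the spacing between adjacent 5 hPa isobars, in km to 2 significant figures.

Coriolis parameter at 46°S:
f = 2Ω sin φ = 2 × 7.29×10⁻⁵ × sin 46° = 1.05×10⁻⁴ s⁻¹
Wind speed in SI: 46.7 knots = 24.0 m/s
Geostrophic balance rearranged: |∂P/∂n| = f ρ V_g
|∂P/∂n| = 1.05×10⁻⁴ × 1.13 × 24.0 = 2.85×10⁻³ Pa/m
Isobar spacing: Δn = ΔP/|∂P/∂n| = 500 Pa / 2.85×10⁻³ Pa/m = 175608 m ≈ 180 km

180 km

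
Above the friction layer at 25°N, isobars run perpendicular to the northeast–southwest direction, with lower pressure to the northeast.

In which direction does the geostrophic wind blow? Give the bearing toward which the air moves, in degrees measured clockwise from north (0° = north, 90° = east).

The pressure-gradient force points toward the northeast (bearing 045°).
Geostrophic balance: in the Northern Hemisphere the Coriolis force deflects motion to the right, so the geostrophic wind blows 90° to the right of the pressure-gradient force (low pressure on the left).
Rotating 045° by 90° clockwise gives 135° — the wind blows toward the southeast.

135°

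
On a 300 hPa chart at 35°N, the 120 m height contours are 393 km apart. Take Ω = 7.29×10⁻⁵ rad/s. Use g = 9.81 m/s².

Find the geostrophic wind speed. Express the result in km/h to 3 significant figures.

Coriolis parameter at 35°N:
f = 2Ω sin φ = 2 × 7.29×10⁻⁵ × sin 35° = 8.36×10⁻⁵ s⁻¹
Height gradient: |∂Z/∂n| = 120 m / 393000 m = 3.05×10⁻⁴
On a pressure surface, geostrophic balance gives V_g = (g/f)|∂Z/∂n|:
V_g = 9.81 × 3.05×10⁻⁴ / 8.36×10⁻⁵ = 35.8 m/s
Converting: 35.8 m/s × 3.6 = 129 km/h

129 km/h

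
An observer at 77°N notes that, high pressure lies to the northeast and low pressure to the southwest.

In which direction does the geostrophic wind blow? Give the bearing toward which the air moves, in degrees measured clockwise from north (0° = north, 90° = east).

The pressure-gradient force points toward the southwest (bearing 225°).
Geostrophic balance: in the Northern Hemisphere the Coriolis force deflects motion to the right, so the geostrophic wind blows 90° to the right of the pressure-gradient force (low pressure on the left).
Rotating 225° by 90° clockwise gives 315° — the wind blows toward the northwest.

315°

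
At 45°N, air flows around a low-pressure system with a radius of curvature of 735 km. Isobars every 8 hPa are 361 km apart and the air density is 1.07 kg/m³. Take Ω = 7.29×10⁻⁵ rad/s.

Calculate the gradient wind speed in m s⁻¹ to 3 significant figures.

Coriolis parameter at 45°N:
f = 2Ω sin φ = 2 × 7.29×10⁻⁵ × sin 45° = 1.03×10⁻⁴ s⁻¹
Pressure gradient: |∂P/∂n| = 800 Pa / 361000 m = 2.22×10⁻³ Pa/m
Geostrophic speed: V_g = |∂P/∂n|/(fρ) = 2.22×10⁻³/(1.03×10⁻⁴ × 1.07) = 20.1 m/s
Around a low, centrifugal force acts outward with Coriolis, so pressure-gradient force balances both:
(1/ρ)|∂P/∂n| = fV + V²/R  →  V² + fR·V − fR·V_g = 0
With fR = 1.03×10⁻⁴ × 735×10³ m = 75.8 m/s:
V = [−fR + √((fR)² + 4 fR V_g)]/2 = [−75.8 + √(75.8² + 4×75.8×20.1)]/2 = 16.5 m/s
Subgeostrophic (V < V_g = 20.1 m/s), as expected around a low.

16.5 m s⁻¹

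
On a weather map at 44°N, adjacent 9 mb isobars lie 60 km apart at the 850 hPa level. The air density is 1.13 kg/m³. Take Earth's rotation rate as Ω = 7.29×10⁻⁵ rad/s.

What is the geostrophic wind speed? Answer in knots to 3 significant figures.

Coriolis parameter at 44°N:
f = 2Ω sin φ = 2 × 7.29×10⁻⁵ × sin 44° = 1.01×10⁻⁴ s⁻¹
Pressure gradient: |∂P/∂n| = 900 Pa / 60000 m = 1.50×10⁻² Pa/m
Geostrophic balance (pressure-gradient force = Coriolis force):
V_g = (1/(fρ)) |∂P/∂n| = 1.50×10⁻² / (1.01×10⁻⁴ × 1.13) = 131 m/s
Converting: 131 m/s × 1.944 = 255 knots

255 knots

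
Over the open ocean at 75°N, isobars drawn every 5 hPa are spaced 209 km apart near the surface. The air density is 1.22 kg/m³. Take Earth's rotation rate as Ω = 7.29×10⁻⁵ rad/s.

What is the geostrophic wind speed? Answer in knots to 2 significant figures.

Coriolis parameter at 75°N:
f = 2Ω sin φ = 2 × 7.29×10⁻⁵ × sin 75° = 1.41×10⁻⁴ s⁻¹
Pressure gradient: |∂P/∂n| = 500 Pa / 209000 m = 2.39×10⁻³ Pa/m
Geostrophic balance (pressure-gradient force = Coriolis force):
V_g = (1/(fρ)) |∂P/∂n| = 2.39×10⁻³ / (1.41×10⁻⁴ × 1.22) = 13.9 m/s
Converting: 13.9 m/s × 1.944 = 27 knots

27 knots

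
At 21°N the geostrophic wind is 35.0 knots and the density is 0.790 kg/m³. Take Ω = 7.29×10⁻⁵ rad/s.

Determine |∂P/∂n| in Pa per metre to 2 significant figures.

7.4×10⁻⁴ Pa/m

Coriolis parameter at 21°N:
f = 2Ω sin φ = 2 × 7.29×10⁻⁵ × sin 21° = 5.23×10⁻⁵ s⁻¹
Wind speed in SI: 35.0 knots = 18.0 m/s
Geostrophic balance rearranged: |∂P/∂n| = f ρ V_g
|∂P/∂n| = 5.23×10⁻⁵ × 0.790 × 18.0 = 7.43×10⁻⁴ Pa/m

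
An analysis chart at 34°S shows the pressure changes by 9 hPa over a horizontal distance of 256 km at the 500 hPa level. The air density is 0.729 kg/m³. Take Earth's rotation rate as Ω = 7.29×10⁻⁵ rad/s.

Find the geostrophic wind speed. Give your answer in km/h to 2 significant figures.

210 km/h

Coriolis parameter at 34°S:
f = 2Ω sin φ = 2 × 7.29×10⁻⁵ × sin 34° = 8.15×10⁻⁵ s⁻¹
Pressure gradient: |∂P/∂n| = 900 Pa / 256000 m = 3.52×10⁻³ Pa/m
Geostrophic balance (pressure-gradient force = Coriolis force):
V_g = (1/(fρ)) |∂P/∂n| = 3.52×10⁻³ / (8.15×10⁻⁵ × 0.729) = 59.2 m/s
Converting: 59.2 m/s × 3.6 = 210 km/h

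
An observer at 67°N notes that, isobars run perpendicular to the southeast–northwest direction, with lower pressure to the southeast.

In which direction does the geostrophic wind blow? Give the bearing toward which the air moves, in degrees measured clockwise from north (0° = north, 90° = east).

225°

The pressure-gradient force points toward the southeast (bearing 135°).
Geostrophic balance: in the Northern Hemisphere the Coriolis force deflects motion to the right, so the geostrophic wind blows 90° to the right of the pressure-gradient force (low pressure on the left).
Rotating 135° by 90° clockwise gives 225° — the wind blows toward the southwest.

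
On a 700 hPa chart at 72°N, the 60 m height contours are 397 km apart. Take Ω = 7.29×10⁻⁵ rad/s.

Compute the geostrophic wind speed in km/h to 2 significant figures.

Coriolis parameter at 72°N:
f = 2Ω sin φ = 2 × 7.29×10⁻⁵ × sin 72° = 1.39×10⁻⁴ s⁻¹
Height gradient: |∂Z/∂n| = 60 m / 397000 m = 1.51×10⁻⁴
On a pressure surface, geostrophic balance gives V_g = (g/f)|∂Z/∂n|:
V_g = 9.81 × 1.51×10⁻⁴ / 1.39×10⁻⁴ = 10.7 m/s
Converting: 10.7 m/s × 3.6 = 38 km/h

38 km/h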